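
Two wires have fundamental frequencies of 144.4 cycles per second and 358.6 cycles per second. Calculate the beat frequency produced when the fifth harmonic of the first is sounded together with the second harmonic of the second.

Fifth harmonic of the first: 5·144.4 = 722.0 Hz.
Second harmonic of the second: 2·358.6 = 717.2 Hz.
f_beat = |722.0 − 717.2| = 4.8 Hz.

4.8 Hz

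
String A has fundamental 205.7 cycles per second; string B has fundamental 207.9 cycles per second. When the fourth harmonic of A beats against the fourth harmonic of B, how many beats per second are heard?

Fourth harmonic of the first: 4·205.7 = 822.8 Hz.
Fourth harmonic of the second: 4·207.9 = 831.6 Hz.
f_beat = |822.8 − 831.6| = 8.8 Hz.

8.8 Hz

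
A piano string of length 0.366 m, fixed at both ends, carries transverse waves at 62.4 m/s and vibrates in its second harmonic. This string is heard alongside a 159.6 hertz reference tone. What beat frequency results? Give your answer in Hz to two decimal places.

For a string fixed at both ends, f_n = n·v/(2L) = 2·62.4/(2·0.366) = 170.4918 Hz.
f_beat = |170.4918 − 159.6| = 10.89 Hz.

10.89 Hz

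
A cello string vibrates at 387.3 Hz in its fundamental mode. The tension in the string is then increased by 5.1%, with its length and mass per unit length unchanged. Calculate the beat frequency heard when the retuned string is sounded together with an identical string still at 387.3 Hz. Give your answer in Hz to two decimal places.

9.75 Hz

For a string, f ∝ √T, so the new frequency is 387.3·√1.051 = 397.0533 Hz.
f_beat = |397.0533 − 387.3| = 9.75 Hz.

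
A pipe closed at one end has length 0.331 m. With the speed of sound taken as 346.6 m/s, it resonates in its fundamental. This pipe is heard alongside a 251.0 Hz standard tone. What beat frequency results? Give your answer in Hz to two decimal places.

10.78 Hz

Closed pipe (odd harmonics): f_n = n·v/(4L) = 1·346.6/(4·0.331) = 261.7825 Hz.
f_beat = |261.7825 − 251.0| = 10.78 Hz.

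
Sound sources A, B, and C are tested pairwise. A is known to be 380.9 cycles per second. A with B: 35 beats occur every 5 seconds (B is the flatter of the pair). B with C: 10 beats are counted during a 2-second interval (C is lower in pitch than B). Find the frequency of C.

368.9 Hz

A–B: Beat frequency = 35/5 = 7 Hz.
B is below A, so f_B = 380.9 − 7 = 373.9 Hz.
B–C: Beat frequency = 10/2 = 5 Hz.
C is below B, so f_C = 373.9 − 5 = 368.9 Hz.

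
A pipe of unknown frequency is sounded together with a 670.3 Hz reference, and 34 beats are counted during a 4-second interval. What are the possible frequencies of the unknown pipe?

661.8 Hz or 678.8 Hz

Beat frequency = 34/4 = 8.5 Hz.
|f − 670.3| = 8.5, so f = 670.3 ± 8.5.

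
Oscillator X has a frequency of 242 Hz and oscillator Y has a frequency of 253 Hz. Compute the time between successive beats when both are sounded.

f_beat = |242 − 253| = 11 Hz.
Beat period T = 1 / f_beat = 1 / 11 s.

0.091 s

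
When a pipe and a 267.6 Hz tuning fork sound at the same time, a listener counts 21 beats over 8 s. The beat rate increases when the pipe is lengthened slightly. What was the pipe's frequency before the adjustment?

264.975 Hz

Beat frequency = 21/8 = 2.625 Hz.
|f − 267.6| = 2.625, so the pipe was at either 264.975 Hz or 270.225 Hz.
A longer pipe has a lower fundamental; the adjustment lowers the pipe's frequency.
The beat rate rose, so the adjustment moved the pipe further from 267.6 Hz — it was already below the reference.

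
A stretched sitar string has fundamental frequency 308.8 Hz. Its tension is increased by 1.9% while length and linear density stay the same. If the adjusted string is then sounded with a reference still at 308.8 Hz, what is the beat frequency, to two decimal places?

2.92 Hz

For a string, f ∝ √T, so the new frequency is 308.8·√1.019 = 311.7198 Hz.
f_beat = |311.7198 − 308.8| = 2.92 Hz.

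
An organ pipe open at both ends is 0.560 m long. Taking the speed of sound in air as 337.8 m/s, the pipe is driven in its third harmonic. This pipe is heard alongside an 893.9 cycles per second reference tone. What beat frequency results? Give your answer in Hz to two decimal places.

10.92 Hz

Open pipe: f_n = n·v/(2L) = 3·337.8/(2·0.560) = 904.8214 Hz.
f_beat = |904.8214 − 893.9| = 10.92 Hz.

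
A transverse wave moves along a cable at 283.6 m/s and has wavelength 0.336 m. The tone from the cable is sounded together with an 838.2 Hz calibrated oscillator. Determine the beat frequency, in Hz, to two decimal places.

5.85 Hz

Source frequency f = v/λ = 283.6/0.336 = 844.0476 Hz.
f_beat = |844.0476 − 838.2| = 5.85 Hz.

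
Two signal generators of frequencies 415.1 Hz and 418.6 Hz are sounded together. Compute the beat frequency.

3.5 Hz

The beat frequency equals the magnitude of the frequency difference.
|415.1 − 418.6| = 3.5 Hz.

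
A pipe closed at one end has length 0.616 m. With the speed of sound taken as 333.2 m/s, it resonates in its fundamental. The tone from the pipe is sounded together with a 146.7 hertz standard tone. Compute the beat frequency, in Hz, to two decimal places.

Closed pipe (odd harmonics): f_n = n·v/(4L) = 1·333.2/(4·0.616) = 135.2273 Hz.
f_beat = |135.2273 − 146.7| = 11.47 Hz.

11.47 Hz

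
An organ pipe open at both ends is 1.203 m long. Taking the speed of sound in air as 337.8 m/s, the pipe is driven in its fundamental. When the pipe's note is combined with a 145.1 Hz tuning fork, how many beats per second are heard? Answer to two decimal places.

Open pipe: f_n = n·v/(2L) = 1·337.8/(2·1.203) = 140.3990 Hz.
f_beat = |140.3990 − 145.1| = 4.70 Hz.

4.70 Hz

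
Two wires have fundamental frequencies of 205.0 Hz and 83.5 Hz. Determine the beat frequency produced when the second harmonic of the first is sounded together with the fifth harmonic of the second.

Second harmonic of the first: 2·205.0 = 410.0 Hz.
Fifth harmonic of the second: 5·83.5 = 417.5 Hz.
f_beat = |410.0 − 417.5| = 7.5 Hz.

7.5 Hz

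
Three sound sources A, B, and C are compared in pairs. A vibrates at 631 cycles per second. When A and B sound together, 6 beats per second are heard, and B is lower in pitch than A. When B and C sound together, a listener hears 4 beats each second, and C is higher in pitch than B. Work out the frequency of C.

B is below A, so f_B = 631 − 6 = 625 Hz.
C is above B, so f_C = 625 + 4 = 629 Hz.

629 Hz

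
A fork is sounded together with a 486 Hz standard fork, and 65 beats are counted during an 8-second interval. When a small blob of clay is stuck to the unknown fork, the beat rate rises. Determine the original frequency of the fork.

Beat frequency = 65/8 = 8.125 Hz.
|f − 486| = 8.125, so the fork was at either 477.875 Hz or 494.125 Hz.
Adding mass to a fork lowers its frequency; the adjustment lowers the fork's frequency.
The beat rate rose, so the adjustment moved the fork further from 486 Hz — it was already below the reference.

477.875 Hz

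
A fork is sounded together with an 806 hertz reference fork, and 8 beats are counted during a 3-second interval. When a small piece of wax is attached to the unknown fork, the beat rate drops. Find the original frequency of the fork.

Beat frequency = 8/3 = 2.6667 Hz.
|f − 806| = 2.6667, so the fork was at either 803.3333 Hz or 808.6667 Hz.
Loading a fork with wax lowers its frequency; the adjustment lowers the fork's frequency.
The beat rate fell, so the adjustment moved the fork toward 806 Hz — it must have started above the reference.

808.6667 Hz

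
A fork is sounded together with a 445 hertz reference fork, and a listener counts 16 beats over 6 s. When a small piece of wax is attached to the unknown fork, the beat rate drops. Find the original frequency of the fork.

447.6667 Hz

Beat frequency = 16/6 = 2.6667 Hz.
|f − 445| = 2.6667, so the fork was at either 442.3333 Hz or 447.6667 Hz.
Loading a fork with wax lowers its frequency; the adjustment lowers the fork's frequency.
The beat rate fell, so the adjustment moved the fork toward 445 Hz — it must have started above the reference.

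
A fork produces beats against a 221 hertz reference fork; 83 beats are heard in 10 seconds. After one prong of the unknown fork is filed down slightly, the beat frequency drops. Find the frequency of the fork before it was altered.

Beat frequency = 83/10 = 8.3 Hz.
|f − 221| = 8.3, so the fork was at either 212.7 Hz or 229.3 Hz.
Filing a prong removes mass and raises the fork's frequency; the adjustment raises the fork's frequency.
The beat rate fell, so the adjustment moved the fork toward 221 Hz — it must have started below the reference.

212.7 Hz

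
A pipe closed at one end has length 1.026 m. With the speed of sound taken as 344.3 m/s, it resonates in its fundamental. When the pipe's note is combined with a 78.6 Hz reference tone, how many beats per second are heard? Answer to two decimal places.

5.29 Hz

Closed pipe (odd harmonics): f_n = n·v/(4L) = 1·344.3/(4·1.026) = 83.8938 Hz.
f_beat = |83.8938 − 78.6| = 5.29 Hz.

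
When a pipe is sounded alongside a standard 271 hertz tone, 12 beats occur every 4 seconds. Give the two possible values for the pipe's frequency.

268 Hz or 274 Hz

Beat frequency = 12/4 = 3 Hz.
|f − 271| = 3, so f = 271 ± 3.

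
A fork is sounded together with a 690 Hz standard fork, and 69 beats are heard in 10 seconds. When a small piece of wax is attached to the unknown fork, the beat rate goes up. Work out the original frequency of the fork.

683.1 Hz

Beat frequency = 69/10 = 6.9 Hz.
|f − 690| = 6.9, so the fork was at either 683.1 Hz or 696.9 Hz.
Loading a fork with wax lowers its frequency; the adjustment lowers the fork's frequency.
The beat rate rose, so the adjustment moved the fork further from 690 Hz — it was already below the reference.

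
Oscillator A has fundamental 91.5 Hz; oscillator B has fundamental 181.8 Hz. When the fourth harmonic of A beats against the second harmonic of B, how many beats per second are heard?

2.4 Hz

Fourth harmonic of the first: 4·91.5 = 366.0 Hz.
Second harmonic of the second: 2·181.8 = 363.6 Hz.
f_beat = |366.0 − 363.6| = 2.4 Hz.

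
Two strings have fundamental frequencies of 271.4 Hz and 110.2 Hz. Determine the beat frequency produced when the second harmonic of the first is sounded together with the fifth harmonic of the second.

8.2 Hz

Second harmonic of the first: 2·271.4 = 542.8 Hz.
Fifth harmonic of the second: 5·110.2 = 551.0 Hz.
f_beat = |542.8 − 551.0| = 8.2 Hz.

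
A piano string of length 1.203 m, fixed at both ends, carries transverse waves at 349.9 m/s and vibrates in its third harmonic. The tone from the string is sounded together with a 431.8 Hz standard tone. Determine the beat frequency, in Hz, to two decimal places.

4.48 Hz

For a string fixed at both ends, f_n = n·v/(2L) = 3·349.9/(2·1.203) = 436.2843 Hz.
f_beat = |436.2843 − 431.8| = 4.48 Hz.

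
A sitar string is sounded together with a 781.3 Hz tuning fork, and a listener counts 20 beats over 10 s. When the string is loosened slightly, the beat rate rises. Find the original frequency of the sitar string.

Beat frequency = 20/10 = 2 Hz.
|f − 781.3| = 2, so the sitar string was at either 779.3 Hz or 783.3 Hz.
Reducing tension lowers a string's frequency; the adjustment lowers the sitar string's frequency.
The beat rate rose, so the adjustment moved the sitar string further from 781.3 Hz — it was already below the reference.

779.3 Hz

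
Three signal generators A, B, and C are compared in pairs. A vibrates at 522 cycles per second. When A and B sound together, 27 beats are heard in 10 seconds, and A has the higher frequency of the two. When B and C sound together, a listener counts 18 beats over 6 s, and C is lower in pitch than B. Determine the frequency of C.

516.3 Hz

A–B: Beat frequency = 27/10 = 2.7 Hz.
B is below A, so f_B = 522 − 2.7 = 519.3 Hz.
B–C: Beat frequency = 18/6 = 3 Hz.
C is below B, so f_C = 519.3 − 3 = 516.3 Hz.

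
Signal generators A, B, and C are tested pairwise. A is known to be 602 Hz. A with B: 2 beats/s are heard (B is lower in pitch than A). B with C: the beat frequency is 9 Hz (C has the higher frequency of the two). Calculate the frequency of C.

B is below A, so f_B = 602 − 2 = 600 Hz.
C is above B, so f_C = 600 + 9 = 609 Hz.

609 Hz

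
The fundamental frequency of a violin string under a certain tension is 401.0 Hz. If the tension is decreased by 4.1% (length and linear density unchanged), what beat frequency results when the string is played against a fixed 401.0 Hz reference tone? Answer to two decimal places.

For a string, f ∝ √T, so the new frequency is 401.0·√0.959 = 392.6935 Hz.
f_beat = |392.6935 − 401.0| = 8.31 Hz.

8.31 Hz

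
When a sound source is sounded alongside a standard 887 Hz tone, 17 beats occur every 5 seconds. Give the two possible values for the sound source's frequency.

Beat frequency = 17/5 = 3.4 Hz.
|f − 887| = 3.4, so f = 887 ± 3.4.

883.6 Hz or 890.4 Hz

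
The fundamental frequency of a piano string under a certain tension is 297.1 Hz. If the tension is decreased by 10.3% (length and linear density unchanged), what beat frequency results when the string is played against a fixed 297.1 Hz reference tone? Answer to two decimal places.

For a string, f ∝ √T, so the new frequency is 297.1·√0.897 = 281.3837 Hz.
f_beat = |281.3837 − 297.1| = 15.72 Hz.

15.72 Hz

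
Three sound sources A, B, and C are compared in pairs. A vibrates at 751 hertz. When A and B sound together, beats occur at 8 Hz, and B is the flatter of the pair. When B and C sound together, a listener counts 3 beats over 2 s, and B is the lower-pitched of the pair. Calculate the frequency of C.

744.5 Hz

B is below A, so f_B = 751 − 8 = 743 Hz.
B–C: Beat frequency = 3/2 = 1.5 Hz.
C is above B, so f_C = 743 + 1.5 = 744.5 Hz.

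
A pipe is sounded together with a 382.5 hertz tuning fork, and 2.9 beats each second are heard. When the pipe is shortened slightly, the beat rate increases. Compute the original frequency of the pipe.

385.4 Hz

|f − 382.5| = 2.9, so the pipe was at either 379.6 Hz or 385.4 Hz.
A shorter pipe has a higher fundamental; the adjustment raises the pipe's frequency.
The beat rate rose, so the adjustment moved the pipe further from 382.5 Hz — it was already above the reference.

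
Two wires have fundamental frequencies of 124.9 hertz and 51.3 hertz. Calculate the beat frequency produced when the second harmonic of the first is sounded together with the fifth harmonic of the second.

Second harmonic of the first: 2·124.9 = 249.8 Hz.
Fifth harmonic of the second: 5·51.3 = 256.5 Hz.
f_beat = |249.8 − 256.5| = 6.7 Hz.

6.7 Hz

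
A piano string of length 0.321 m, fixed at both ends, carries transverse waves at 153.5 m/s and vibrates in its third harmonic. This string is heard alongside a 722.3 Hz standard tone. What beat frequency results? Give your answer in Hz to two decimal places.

5.01 Hz

For a string fixed at both ends, f_n = n·v/(2L) = 3·153.5/(2·0.321) = 717.2897 Hz.
f_beat = |717.2897 − 722.3| = 5.01 Hz.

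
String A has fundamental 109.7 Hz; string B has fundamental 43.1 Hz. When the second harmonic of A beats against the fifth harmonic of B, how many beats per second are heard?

3.9 Hz

Second harmonic of the first: 2·109.7 = 219.4 Hz.
Fifth harmonic of the second: 5·43.1 = 215.5 Hz.
f_beat = |219.4 − 215.5| = 3.9 Hz.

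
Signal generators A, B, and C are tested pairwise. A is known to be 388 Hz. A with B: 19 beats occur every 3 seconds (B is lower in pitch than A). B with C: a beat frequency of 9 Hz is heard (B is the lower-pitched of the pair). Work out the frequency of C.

390.6667 Hz

A–B: Beat frequency = 19/3 = 6.3333 Hz.
B is below A, so f_B = 388 − 6.3333 = 381.6667 Hz.
C is above B, so f_C = 381.6667 + 9 = 390.6667 Hz.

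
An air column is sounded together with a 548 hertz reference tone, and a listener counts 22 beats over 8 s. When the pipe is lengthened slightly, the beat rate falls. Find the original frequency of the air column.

550.75 Hz

Beat frequency = 22/8 = 2.75 Hz.
|f − 548| = 2.75, so the air column was at either 545.25 Hz or 550.75 Hz.
A longer pipe has a lower fundamental; the adjustment lowers the air column's frequency.
The beat rate fell, so the adjustment moved the air column toward 548 Hz — it must have started above the reference.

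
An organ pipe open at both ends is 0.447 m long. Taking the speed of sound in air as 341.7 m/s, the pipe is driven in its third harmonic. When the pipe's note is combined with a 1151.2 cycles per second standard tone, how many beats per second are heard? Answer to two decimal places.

4.56 Hz

Open pipe: f_n = n·v/(2L) = 3·341.7/(2·0.447) = 1146.6443 Hz.
f_beat = |1146.6443 − 1151.2| = 4.56 Hz.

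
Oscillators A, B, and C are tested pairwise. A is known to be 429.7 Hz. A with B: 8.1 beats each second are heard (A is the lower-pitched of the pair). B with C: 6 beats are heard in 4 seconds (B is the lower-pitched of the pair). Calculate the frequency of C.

B is above A, so f_B = 429.7 + 8.1 = 437.8 Hz.
B–C: Beat frequency = 6/4 = 1.5 Hz.
C is above B, so f_C = 437.8 + 1.5 = 439.3 Hz.

439.3 Hz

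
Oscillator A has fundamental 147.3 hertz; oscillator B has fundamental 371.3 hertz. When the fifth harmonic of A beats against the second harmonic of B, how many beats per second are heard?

Fifth harmonic of the first: 5·147.3 = 736.5 Hz.
Second harmonic of the second: 2·371.3 = 742.6 Hz.
f_beat = |736.5 − 742.6| = 6.1 Hz.

6.1 Hz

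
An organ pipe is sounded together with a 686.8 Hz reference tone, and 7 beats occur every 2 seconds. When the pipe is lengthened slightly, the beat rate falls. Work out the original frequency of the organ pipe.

690.3 Hz

Beat frequency = 7/2 = 3.5 Hz.
|f − 686.8| = 3.5, so the organ pipe was at either 683.3 Hz or 690.3 Hz.
A longer pipe has a lower fundamental; the adjustment lowers the organ pipe's frequency.
The beat rate fell, so the adjustment moved the organ pipe toward 686.8 Hz — it must have started above the reference.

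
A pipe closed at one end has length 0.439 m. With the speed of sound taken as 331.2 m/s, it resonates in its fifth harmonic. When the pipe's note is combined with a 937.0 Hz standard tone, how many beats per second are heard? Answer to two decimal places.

6.05 Hz

Closed pipe (odd harmonics): f_n = n·v/(4L) = 5·331.2/(4·0.439) = 943.0524 Hz.
f_beat = |943.0524 − 937.0| = 6.05 Hz.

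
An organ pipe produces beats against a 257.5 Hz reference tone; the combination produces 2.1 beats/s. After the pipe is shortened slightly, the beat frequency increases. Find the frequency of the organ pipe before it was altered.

|f − 257.5| = 2.1, so the organ pipe was at either 255.4 Hz or 259.6 Hz.
A shorter pipe has a higher fundamental; the adjustment raises the organ pipe's frequency.
The beat rate rose, so the adjustment moved the organ pipe further from 257.5 Hz — it was already above the reference.

259.6 Hz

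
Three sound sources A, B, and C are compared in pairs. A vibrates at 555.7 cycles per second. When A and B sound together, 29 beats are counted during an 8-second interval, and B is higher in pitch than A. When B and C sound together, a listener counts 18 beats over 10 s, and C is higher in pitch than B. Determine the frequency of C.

561.125 Hz

A–B: Beat frequency = 29/8 = 3.625 Hz.
B is above A, so f_B = 555.7 + 3.625 = 559.325 Hz.
B–C: Beat frequency = 18/10 = 1.8 Hz.
C is above B, so f_C = 559.325 + 1.8 = 561.125 Hz.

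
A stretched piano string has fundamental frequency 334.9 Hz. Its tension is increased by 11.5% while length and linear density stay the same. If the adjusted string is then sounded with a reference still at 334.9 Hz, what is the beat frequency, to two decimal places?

18.73 Hz

For a string, f ∝ √T, so the new frequency is 334.9·√1.115 = 353.6328 Hz.
f_beat = |353.6328 − 334.9| = 18.73 Hz.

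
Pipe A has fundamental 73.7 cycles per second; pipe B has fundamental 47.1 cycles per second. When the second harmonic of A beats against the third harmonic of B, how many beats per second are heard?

6.1 Hz

Second harmonic of the first: 2·73.7 = 147.4 Hz.
Third harmonic of the second: 3·47.1 = 141.3 Hz.
f_beat = |147.4 − 141.3| = 6.1 Hz.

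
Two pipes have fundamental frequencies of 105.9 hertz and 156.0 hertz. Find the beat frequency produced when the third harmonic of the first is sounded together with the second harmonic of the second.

Third harmonic of the first: 3·105.9 = 317.7 Hz.
Second harmonic of the second: 2·156.0 = 312.0 Hz.
f_beat = |317.7 − 312.0| = 5.7 Hz.

5.7 Hz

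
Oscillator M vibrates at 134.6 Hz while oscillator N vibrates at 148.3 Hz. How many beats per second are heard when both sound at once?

13.7 Hz

Beats arise from superposition of two nearby frequencies; the beat rate is |f₁ − f₂|.
|134.6 − 148.3| = 13.7 Hz.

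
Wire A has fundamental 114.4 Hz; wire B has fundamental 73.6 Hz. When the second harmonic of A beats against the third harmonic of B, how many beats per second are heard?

8.0 Hz

Second harmonic of the first: 2·114.4 = 228.8 Hz.
Third harmonic of the second: 3·73.6 = 220.8 Hz.
f_beat = |228.8 − 220.8| = 8.0 Hz.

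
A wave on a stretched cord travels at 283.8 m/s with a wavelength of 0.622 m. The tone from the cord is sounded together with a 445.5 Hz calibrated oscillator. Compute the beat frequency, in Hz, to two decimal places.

Source frequency f = v/λ = 283.8/0.622 = 456.2701 Hz.
f_beat = |456.2701 − 445.5| = 10.77 Hz.

10.77 Hz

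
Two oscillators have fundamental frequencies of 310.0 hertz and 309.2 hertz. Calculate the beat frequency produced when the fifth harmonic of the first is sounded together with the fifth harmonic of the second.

4.0 Hz

Fifth harmonic of the first: 5·310.0 = 1550.0 Hz.
Fifth harmonic of the second: 5·309.2 = 1546.0 Hz.
f_beat = |1550.0 − 1546.0| = 4.0 Hz.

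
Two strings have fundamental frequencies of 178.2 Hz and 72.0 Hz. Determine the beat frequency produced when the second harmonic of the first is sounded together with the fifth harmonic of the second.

Second harmonic of the first: 2·178.2 = 356.4 Hz.
Fifth harmonic of the second: 5·72.0 = 360.0 Hz.
f_beat = |356.4 − 360.0| = 3.6 Hz.

3.6 Hz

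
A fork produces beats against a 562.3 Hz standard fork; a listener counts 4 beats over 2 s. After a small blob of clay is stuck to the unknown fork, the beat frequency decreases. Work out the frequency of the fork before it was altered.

564.3 Hz

Beat frequency = 4/2 = 2 Hz.
|f − 562.3| = 2, so the fork was at either 560.3 Hz or 564.3 Hz.
Adding mass to a fork lowers its frequency; the adjustment lowers the fork's frequency.
The beat rate fell, so the adjustment moved the fork toward 562.3 Hz — it must have started above the reference.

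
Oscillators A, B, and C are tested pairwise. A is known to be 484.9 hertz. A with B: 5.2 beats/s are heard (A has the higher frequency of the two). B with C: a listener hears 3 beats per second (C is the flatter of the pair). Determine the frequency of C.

B is below A, so f_B = 484.9 − 5.2 = 479.7 Hz.
C is below B, so f_C = 479.7 − 3 = 476.7 Hz.

476.7 Hz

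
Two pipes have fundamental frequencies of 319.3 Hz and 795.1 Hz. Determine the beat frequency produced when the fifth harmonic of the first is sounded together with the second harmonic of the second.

6.3 Hz

Fifth harmonic of the first: 5·319.3 = 1596.5 Hz.
Second harmonic of the second: 2·795.1 = 1590.2 Hz.
f_beat = |1596.5 − 1590.2| = 6.3 Hz.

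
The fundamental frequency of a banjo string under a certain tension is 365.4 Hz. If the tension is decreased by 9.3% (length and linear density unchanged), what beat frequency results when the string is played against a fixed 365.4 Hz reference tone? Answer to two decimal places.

For a string, f ∝ √T, so the new frequency is 365.4·√0.907 = 347.9943 Hz.
f_beat = |347.9943 − 365.4| = 17.41 Hz.

17.41 Hz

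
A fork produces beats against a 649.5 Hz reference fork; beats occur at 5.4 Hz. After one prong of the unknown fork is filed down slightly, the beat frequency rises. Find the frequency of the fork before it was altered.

654.9 Hz

|f − 649.5| = 5.4, so the fork was at either 644.1 Hz or 654.9 Hz.
Filing a prong removes mass and raises the fork's frequency; the adjustment raises the fork's frequency.
The beat rate rose, so the adjustment moved the fork further from 649.5 Hz — it was already above the reference.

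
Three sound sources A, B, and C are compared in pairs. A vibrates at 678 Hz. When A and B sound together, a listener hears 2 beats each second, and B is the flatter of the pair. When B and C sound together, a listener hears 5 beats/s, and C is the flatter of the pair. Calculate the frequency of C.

671 Hz

B is below A, so f_B = 678 − 2 = 676 Hz.
C is below B, so f_C = 676 − 5 = 671 Hz.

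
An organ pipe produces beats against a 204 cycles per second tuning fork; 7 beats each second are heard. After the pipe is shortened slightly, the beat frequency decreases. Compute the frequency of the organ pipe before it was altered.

197 Hz

|f − 204| = 7, so the organ pipe was at either 197 Hz or 211 Hz.
A shorter pipe has a higher fundamental; the adjustment raises the organ pipe's frequency.
The beat rate fell, so the adjustment moved the organ pipe toward 204 Hz — it must have started below the reference.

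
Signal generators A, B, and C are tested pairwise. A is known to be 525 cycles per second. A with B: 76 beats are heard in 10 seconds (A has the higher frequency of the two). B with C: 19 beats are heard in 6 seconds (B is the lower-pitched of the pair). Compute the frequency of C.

520.5667 Hz

A–B: Beat frequency = 76/10 = 7.6 Hz.
B is below A, so f_B = 525 − 7.6 = 517.4 Hz.
B–C: Beat frequency = 19/6 = 3.1667 Hz.
C is above B, so f_C = 517.4 + 3.1667 = 520.5667 Hz.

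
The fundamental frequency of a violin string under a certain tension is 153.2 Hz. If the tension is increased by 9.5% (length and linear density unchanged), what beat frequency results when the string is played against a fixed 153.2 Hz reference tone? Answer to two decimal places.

For a string, f ∝ √T, so the new frequency is 153.2·√1.095 = 160.3119 Hz.
f_beat = |160.3119 − 153.2| = 7.11 Hz.

7.11 Hz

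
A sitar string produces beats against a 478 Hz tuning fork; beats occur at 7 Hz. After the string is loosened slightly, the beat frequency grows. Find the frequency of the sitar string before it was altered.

|f − 478| = 7, so the sitar string was at either 471 Hz or 485 Hz.
Reducing tension lowers a string's frequency; the adjustment lowers the sitar string's frequency.
The beat rate rose, so the adjustment moved the sitar string further from 478 Hz — it was already below the reference.

471 Hz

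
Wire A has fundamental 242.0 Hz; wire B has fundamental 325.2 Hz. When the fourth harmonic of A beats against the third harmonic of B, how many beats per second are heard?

7.6 Hz

Fourth harmonic of the first: 4·242.0 = 968.0 Hz.
Third harmonic of the second: 3·325.2 = 975.6 Hz.
f_beat = |968.0 − 975.6| = 7.6 Hz.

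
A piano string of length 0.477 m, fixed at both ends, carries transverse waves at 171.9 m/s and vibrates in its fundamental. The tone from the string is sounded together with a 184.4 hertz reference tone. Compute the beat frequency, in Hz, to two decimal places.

4.21 Hz

For a string fixed at both ends, f_n = n·v/(2L) = 1·171.9/(2·0.477) = 180.1887 Hz.
f_beat = |180.1887 − 184.4| = 4.21 Hz.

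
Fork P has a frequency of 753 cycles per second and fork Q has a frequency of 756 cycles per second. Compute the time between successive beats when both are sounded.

f_beat = |753 − 756| = 3 Hz.
Beat period T = 1 / f_beat = 1 / 3 s.

0.333 s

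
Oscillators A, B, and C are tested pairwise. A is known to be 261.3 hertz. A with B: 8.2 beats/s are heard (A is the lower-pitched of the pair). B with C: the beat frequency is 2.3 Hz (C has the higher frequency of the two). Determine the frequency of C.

271.8 Hz

B is above A, so f_B = 261.3 + 8.2 = 269.5 Hz.
C is above B, so f_C = 269.5 + 2.3 = 271.8 Hz.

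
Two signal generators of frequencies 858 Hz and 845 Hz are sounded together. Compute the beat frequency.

13 Hz

The beat frequency equals the magnitude of the frequency difference.
|858 − 845| = 13 Hz.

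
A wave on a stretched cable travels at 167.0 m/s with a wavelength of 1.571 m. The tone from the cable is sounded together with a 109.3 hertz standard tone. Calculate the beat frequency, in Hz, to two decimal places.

3.00 Hz

Source frequency f = v/λ = 167.0/1.571 = 106.3017 Hz.
f_beat = |106.3017 − 109.3| = 3.00 Hz.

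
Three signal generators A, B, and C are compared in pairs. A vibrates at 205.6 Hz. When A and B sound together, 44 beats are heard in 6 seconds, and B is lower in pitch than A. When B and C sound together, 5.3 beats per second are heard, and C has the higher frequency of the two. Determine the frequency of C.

203.5667 Hz

A–B: Beat frequency = 44/6 = 7.3333 Hz.
B is below A, so f_B = 205.6 − 7.3333 = 198.2667 Hz.
C is above B, so f_C = 198.2667 + 5.3 = 203.5667 Hz.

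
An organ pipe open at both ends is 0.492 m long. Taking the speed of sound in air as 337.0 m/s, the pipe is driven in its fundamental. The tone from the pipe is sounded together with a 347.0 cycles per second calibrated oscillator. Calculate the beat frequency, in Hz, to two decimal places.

Open pipe: f_n = n·v/(2L) = 1·337.0/(2·0.492) = 342.4797 Hz.
f_beat = |342.4797 − 347.0| = 4.52 Hz.

4.52 Hz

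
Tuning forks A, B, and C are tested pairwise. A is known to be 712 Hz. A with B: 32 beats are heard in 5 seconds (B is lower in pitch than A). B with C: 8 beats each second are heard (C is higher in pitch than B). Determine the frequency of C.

713.6 Hz

A–B: Beat frequency = 32/5 = 6.4 Hz.
B is below A, so f_B = 712 − 6.4 = 705.6 Hz.
C is above B, so f_C = 705.6 + 8 = 713.6 Hz.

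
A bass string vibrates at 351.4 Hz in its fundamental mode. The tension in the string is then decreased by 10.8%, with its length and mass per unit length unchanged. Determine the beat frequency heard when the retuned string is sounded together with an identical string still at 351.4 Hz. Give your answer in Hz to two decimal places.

For a string, f ∝ √T, so the new frequency is 351.4·√0.892 = 331.8824 Hz.
f_beat = |331.8824 − 351.4| = 19.52 Hz.

19.52 Hz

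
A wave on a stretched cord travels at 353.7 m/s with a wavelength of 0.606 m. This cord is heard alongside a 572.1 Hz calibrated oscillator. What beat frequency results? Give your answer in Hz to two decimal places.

Source frequency f = v/λ = 353.7/0.606 = 583.6634 Hz.
f_beat = |583.6634 − 572.1| = 11.56 Hz.

11.56 Hz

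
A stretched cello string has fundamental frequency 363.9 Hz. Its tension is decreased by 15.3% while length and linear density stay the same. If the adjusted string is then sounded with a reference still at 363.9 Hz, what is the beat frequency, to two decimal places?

28.99 Hz

For a string, f ∝ √T, so the new frequency is 363.9·√0.847 = 334.9066 Hz.
f_beat = |334.9066 − 363.9| = 28.99 Hz.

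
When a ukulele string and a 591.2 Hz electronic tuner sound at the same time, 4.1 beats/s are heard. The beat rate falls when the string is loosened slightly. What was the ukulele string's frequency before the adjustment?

|f − 591.2| = 4.1, so the ukulele string was at either 587.1 Hz or 595.3 Hz.
Reducing tension lowers a string's frequency; the adjustment lowers the ukulele string's frequency.
The beat rate fell, so the adjustment moved the ukulele string toward 591.2 Hz — it must have started above the reference.

595.3 Hz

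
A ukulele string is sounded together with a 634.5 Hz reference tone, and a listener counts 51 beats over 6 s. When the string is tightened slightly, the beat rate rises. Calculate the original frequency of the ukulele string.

643 Hz

Beat frequency = 51/6 = 8.5 Hz.
|f − 634.5| = 8.5, so the ukulele string was at either 626 Hz or 643 Hz.
Increasing tension raises a string's frequency; the adjustment raises the ukulele string's frequency.
The beat rate rose, so the adjustment moved the ukulele string further from 634.5 Hz — it was already above the reference.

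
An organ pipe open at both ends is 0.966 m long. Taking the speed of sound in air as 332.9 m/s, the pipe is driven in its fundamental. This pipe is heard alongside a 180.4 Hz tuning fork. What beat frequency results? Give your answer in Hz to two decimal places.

8.09 Hz

Open pipe: f_n = n·v/(2L) = 1·332.9/(2·0.966) = 172.3085 Hz.
f_beat = |172.3085 − 180.4| = 8.09 Hz.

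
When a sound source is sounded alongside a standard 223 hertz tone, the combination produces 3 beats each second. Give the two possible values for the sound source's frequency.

|f − 223| = 3, so f = 223 ± 3.

220 Hz or 226 Hz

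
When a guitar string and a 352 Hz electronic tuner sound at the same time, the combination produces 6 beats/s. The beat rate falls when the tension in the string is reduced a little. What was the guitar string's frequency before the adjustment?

358 Hz

|f − 352| = 6, so the guitar string was at either 346 Hz or 358 Hz.
Lower tension means lower frequency; the adjustment lowers the guitar string's frequency.
The beat rate fell, so the adjustment moved the guitar string toward 352 Hz — it must have started above the reference.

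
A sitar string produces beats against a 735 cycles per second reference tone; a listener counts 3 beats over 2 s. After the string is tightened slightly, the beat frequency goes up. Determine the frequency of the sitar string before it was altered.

736.5 Hz

Beat frequency = 3/2 = 1.5 Hz.
|f − 735| = 1.5, so the sitar string was at either 733.5 Hz or 736.5 Hz.
Increasing tension raises a string's frequency; the adjustment raises the sitar string's frequency.
The beat rate rose, so the adjustment moved the sitar string further from 735 Hz — it was already above the reference.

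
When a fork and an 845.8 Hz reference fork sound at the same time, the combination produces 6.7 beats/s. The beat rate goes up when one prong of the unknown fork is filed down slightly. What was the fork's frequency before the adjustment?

852.5 Hz

|f − 845.8| = 6.7, so the fork was at either 839.1 Hz or 852.5 Hz.
Filing a prong removes mass and raises the fork's frequency; the adjustment raises the fork's frequency.
The beat rate rose, so the adjustment moved the fork further from 845.8 Hz — it was already above the reference.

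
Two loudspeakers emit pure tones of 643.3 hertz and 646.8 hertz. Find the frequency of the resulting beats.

3.5 Hz

Beats arise from superposition of two nearby frequencies; the beat rate is |f₁ − f₂|.
|643.3 − 646.8| = 3.5 Hz.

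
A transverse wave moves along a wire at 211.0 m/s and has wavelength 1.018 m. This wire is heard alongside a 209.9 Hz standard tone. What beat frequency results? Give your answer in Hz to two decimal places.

2.63 Hz

Source frequency f = v/λ = 211.0/1.018 = 207.2692 Hz.
f_beat = |207.2692 − 209.9| = 2.63 Hz.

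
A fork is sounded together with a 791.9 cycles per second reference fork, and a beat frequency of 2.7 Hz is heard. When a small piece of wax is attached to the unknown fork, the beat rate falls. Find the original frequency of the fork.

794.6 Hz

|f − 791.9| = 2.7, so the fork was at either 789.2 Hz or 794.6 Hz.
Loading a fork with wax lowers its frequency; the adjustment lowers the fork's frequency.
The beat rate fell, so the adjustment moved the fork toward 791.9 Hz — it must have started above the reference.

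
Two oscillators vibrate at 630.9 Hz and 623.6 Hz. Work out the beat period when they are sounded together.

0.137 s

f_beat = |630.9 − 623.6| = 7.3 Hz.
Beat period T = 1 / f_beat = 1 / 7.3 s.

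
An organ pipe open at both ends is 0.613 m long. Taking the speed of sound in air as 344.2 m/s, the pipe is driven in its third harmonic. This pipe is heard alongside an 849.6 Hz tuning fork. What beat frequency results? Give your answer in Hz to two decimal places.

Open pipe: f_n = n·v/(2L) = 3·344.2/(2·0.613) = 842.2512 Hz.
f_beat = |842.2512 − 849.6| = 7.35 Hz.

7.35 Hz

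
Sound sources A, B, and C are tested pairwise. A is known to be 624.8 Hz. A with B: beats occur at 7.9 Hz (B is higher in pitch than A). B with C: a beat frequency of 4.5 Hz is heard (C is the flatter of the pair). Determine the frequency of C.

B is above A, so f_B = 624.8 + 7.9 = 632.7 Hz.
C is below B, so f_C = 632.7 − 4.5 = 628.2 Hz.

628.2 Hz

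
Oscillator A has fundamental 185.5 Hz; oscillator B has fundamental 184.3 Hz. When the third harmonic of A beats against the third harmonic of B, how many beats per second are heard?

3.6 Hz

Third harmonic of the first: 3·185.5 = 556.5 Hz.
Third harmonic of the second: 3·184.3 = 552.9 Hz.
f_beat = |556.5 − 552.9| = 3.6 Hz.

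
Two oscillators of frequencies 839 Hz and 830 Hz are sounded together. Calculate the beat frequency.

Beats arise from superposition of two nearby frequencies; the beat rate is |f₁ − f₂|.
|839 − 830| = 9 Hz.

9 Hz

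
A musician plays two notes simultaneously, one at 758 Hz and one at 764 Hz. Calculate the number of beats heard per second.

6 Hz

f_beat = |f₁ − f₂|.
|758 − 764| = 6 Hz.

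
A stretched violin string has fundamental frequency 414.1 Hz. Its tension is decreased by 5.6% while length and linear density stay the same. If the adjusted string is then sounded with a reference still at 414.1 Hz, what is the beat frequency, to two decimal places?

11.76 Hz

For a string, f ∝ √T, so the new frequency is 414.1·√0.944 = 402.3382 Hz.
f_beat = |402.3382 − 414.1| = 11.76 Hz.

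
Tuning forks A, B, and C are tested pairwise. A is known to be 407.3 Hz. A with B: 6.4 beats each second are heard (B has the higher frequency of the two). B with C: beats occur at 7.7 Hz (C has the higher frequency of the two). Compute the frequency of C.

B is above A, so f_B = 407.3 + 6.4 = 413.7 Hz.
C is above B, so f_C = 413.7 + 7.7 = 421.4 Hz.

421.4 Hz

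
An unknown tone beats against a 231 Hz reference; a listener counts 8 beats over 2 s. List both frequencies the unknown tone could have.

Beat frequency = 8/2 = 4 Hz.
|f − 231| = 4, so f = 231 ± 4.

227 Hz or 235 Hz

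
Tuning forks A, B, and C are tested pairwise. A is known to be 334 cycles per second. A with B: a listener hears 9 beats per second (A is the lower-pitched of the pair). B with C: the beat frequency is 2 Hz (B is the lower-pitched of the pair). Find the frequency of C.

B is above A, so f_B = 334 + 9 = 343 Hz.
C is above B, so f_C = 343 + 2 = 345 Hz.

345 Hz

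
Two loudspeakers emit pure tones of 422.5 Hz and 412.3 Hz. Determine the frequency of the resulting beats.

f_beat = |f₁ − f₂|.
|422.5 − 412.3| = 10.2 Hz.

10.2 Hz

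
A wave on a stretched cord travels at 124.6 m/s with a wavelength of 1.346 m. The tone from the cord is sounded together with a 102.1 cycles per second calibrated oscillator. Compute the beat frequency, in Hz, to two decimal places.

9.53 Hz

Source frequency f = v/λ = 124.6/1.346 = 92.5706 Hz.
f_beat = |92.5706 − 102.1| = 9.53 Hz.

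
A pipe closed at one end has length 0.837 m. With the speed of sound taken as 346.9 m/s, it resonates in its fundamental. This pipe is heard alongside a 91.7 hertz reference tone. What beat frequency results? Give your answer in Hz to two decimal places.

Closed pipe (odd harmonics): f_n = n·v/(4L) = 1·346.9/(4·0.837) = 103.6141 Hz.
f_beat = |103.6141 − 91.7| = 11.91 Hz.

11.91 Hz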